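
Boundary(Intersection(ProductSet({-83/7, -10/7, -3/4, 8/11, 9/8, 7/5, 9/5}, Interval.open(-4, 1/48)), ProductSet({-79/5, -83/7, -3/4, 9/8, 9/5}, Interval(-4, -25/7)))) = ProductSet({-83/7, -3/4, 9/8, 9/5}, Interval(-4, -25/7))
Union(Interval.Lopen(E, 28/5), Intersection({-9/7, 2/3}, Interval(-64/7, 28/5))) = Union({-9/7, 2/3}, Interval.Lopen(E, 28/5))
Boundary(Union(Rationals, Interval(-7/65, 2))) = Union(Interval(-oo, -7/65), Interval(2, oo))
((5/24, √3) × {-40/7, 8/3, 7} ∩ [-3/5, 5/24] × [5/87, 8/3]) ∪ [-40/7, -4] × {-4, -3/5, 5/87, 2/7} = [-40/7, -4] × {-4, -3/5, 5/87, 2/7}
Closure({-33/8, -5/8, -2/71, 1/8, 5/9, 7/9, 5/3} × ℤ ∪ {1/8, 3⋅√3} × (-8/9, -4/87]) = ({-33/8, -5/8, -2/71, 1/8, 5/9, 7/9, 5/3} × ℤ) ∪ ({1/8, 3⋅√3} × [-8/9, -4/87])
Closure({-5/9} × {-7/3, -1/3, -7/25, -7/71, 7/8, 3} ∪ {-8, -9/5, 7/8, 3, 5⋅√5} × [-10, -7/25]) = ({-5/9} × {-7/3, -1/3, -7/25, -7/71, 7/8, 3}) ∪ ({-8, -9/5, 7/8, 3, 5⋅√5} × [-10, -7/25])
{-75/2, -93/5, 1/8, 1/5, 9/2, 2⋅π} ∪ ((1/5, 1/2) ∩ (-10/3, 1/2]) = {-75/2, -93/5, 1/8, 9/2, 2⋅π} ∪ [1/5, 1/2)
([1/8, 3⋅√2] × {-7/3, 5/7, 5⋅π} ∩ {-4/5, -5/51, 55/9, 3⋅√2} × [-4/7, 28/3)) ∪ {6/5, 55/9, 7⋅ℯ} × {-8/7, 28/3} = ({3⋅√2} × {5/7}) ∪ ({6/5, 55/9, 7⋅ℯ} × {-8/7, 28/3})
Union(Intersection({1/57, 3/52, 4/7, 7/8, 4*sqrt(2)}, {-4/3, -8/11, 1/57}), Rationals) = Rationals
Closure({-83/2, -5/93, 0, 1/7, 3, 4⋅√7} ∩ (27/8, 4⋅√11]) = {4⋅√7}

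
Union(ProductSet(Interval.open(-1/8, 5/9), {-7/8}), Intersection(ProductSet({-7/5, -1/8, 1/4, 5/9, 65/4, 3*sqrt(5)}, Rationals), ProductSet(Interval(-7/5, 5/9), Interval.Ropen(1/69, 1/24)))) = Union(ProductSet({-7/5, -1/8, 1/4, 5/9}, Intersection(Interval.Ropen(1/69, 1/24), Rationals)), ProductSet(Interval.open(-1/8, 5/9), {-7/8}))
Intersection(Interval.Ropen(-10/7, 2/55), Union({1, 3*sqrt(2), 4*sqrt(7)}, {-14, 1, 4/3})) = EmptySet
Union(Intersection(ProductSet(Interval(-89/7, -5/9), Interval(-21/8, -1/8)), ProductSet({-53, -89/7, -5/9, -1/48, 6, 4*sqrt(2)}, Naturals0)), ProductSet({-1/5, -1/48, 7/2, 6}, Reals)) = ProductSet({-1/5, -1/48, 7/2, 6}, Reals)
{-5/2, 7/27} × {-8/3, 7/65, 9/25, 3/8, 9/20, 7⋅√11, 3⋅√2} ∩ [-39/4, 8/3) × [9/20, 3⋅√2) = {-5/2, 7/27} × {9/20}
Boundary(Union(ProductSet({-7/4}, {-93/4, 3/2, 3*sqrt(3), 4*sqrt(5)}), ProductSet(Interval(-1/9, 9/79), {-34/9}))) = Union(ProductSet({-7/4}, {-93/4, 3/2, 3*sqrt(3), 4*sqrt(5)}), ProductSet(Interval(-1/9, 9/79), {-34/9}))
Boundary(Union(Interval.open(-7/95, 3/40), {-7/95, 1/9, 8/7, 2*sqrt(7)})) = {-7/95, 3/40, 1/9, 8/7, 2*sqrt(7)}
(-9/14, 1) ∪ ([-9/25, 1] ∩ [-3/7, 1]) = (-9/14, 1]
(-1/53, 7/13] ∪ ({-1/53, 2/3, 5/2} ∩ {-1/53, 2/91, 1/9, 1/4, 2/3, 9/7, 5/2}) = [-1/53, 7/13] ∪ {2/3, 5/2}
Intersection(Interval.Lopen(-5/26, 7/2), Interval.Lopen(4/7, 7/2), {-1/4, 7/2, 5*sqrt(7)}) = {7/2}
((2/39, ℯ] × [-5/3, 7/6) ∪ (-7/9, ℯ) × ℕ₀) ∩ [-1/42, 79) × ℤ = ([-1/42, ℯ) × ℕ₀) ∪ ((2/39, ℯ] × {-1, 0, 1})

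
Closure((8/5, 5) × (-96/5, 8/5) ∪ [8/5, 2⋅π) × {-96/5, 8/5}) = ({8/5, 5} × [-96/5, 8/5]) ∪ ((8/5, 5) × (-96/5, 8/5)) ∪ ([8/5, 2⋅π] × {-96/5, 8/5})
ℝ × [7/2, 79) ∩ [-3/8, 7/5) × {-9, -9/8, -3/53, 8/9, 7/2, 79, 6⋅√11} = [-3/8, 7/5) × {7/2, 6⋅√11}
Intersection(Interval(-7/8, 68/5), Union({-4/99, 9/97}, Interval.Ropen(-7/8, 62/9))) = Interval.Ropen(-7/8, 62/9)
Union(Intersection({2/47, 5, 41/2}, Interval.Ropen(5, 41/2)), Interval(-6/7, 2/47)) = Union({5}, Interval(-6/7, 2/47))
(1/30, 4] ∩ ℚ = ℚ ∩ (1/30, 4]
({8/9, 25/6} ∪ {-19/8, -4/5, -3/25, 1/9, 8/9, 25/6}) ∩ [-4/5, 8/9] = {-4/5, -3/25, 1/9, 8/9}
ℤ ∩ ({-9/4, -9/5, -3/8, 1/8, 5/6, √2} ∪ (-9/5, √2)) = {-1, 0, 1}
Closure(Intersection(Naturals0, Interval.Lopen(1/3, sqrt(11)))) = Range(1, 4, 1)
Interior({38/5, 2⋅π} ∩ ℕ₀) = ∅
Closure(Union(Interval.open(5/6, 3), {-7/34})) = Union({-7/34}, Interval(5/6, 3))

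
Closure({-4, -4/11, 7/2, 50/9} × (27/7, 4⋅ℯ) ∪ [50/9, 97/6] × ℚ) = ([50/9, 97/6] × ℝ) ∪ ({-4, -4/11, 7/2, 50/9} × [27/7, 4⋅ℯ])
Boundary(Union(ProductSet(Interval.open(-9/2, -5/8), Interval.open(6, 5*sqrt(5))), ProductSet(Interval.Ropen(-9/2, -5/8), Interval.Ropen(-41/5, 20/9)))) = Union(ProductSet({-9/2, -5/8}, Union(Interval(-41/5, 20/9), Interval(6, 5*sqrt(5)))), ProductSet(Interval(-9/2, -5/8), {-41/5, 20/9, 6, 5*sqrt(5)}))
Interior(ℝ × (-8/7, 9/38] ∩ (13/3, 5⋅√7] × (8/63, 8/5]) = (13/3, 5⋅√7) × (8/63, 9/38)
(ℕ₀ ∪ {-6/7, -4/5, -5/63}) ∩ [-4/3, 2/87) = {-6/7, -4/5, -5/63} ∪ {0}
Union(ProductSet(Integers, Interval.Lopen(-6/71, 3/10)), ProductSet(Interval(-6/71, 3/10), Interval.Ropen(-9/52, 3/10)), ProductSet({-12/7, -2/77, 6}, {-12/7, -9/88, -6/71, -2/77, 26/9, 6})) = Union(ProductSet({-12/7, -2/77, 6}, {-12/7, -9/88, -6/71, -2/77, 26/9, 6}), ProductSet(Integers, Interval.Lopen(-6/71, 3/10)), ProductSet(Interval(-6/71, 3/10), Interval.Ropen(-9/52, 3/10)))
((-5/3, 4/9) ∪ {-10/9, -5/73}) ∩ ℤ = {-1, 0}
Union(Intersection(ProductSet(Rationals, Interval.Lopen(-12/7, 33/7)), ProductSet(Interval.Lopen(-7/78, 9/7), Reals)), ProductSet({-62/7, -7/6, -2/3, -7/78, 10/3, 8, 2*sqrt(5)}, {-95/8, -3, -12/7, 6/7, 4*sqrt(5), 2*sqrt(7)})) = Union(ProductSet({-62/7, -7/6, -2/3, -7/78, 10/3, 8, 2*sqrt(5)}, {-95/8, -3, -12/7, 6/7, 4*sqrt(5), 2*sqrt(7)}), ProductSet(Intersection(Interval.Lopen(-7/78, 9/7), Rationals), Interval.Lopen(-12/7, 33/7)))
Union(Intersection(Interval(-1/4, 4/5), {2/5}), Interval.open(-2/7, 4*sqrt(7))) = Interval.open(-2/7, 4*sqrt(7))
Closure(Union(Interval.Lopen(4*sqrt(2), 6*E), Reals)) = Interval(-oo, oo)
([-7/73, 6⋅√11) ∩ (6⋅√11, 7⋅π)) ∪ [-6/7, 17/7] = [-6/7, 17/7]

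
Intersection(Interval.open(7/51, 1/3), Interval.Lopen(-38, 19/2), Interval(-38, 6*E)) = Interval.open(7/51, 1/3)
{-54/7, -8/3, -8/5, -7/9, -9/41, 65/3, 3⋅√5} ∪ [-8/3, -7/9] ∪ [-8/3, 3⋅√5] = {-54/7, 65/3} ∪ [-8/3, 3⋅√5]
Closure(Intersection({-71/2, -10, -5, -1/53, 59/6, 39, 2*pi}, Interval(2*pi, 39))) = {59/6, 39, 2*pi}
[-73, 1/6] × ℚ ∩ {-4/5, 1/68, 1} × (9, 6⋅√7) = {-4/5, 1/68} × (ℚ ∩ (9, 6⋅√7))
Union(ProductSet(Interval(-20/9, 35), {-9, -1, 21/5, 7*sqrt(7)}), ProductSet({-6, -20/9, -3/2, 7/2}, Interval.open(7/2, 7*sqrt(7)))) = Union(ProductSet({-6, -20/9, -3/2, 7/2}, Interval.open(7/2, 7*sqrt(7))), ProductSet(Interval(-20/9, 35), {-9, -1, 21/5, 7*sqrt(7)}))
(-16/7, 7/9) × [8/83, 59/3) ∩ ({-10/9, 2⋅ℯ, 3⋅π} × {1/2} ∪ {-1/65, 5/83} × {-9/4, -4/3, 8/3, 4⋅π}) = ({-10/9} × {1/2}) ∪ ({-1/65, 5/83} × {8/3, 4⋅π})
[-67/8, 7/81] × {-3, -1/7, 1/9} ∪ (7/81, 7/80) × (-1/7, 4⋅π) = ([-67/8, 7/81] × {-3, -1/7, 1/9}) ∪ ((7/81, 7/80) × (-1/7, 4⋅π))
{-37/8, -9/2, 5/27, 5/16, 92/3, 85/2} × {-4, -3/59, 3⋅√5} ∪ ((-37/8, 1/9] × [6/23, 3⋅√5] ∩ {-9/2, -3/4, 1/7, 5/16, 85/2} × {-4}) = {-37/8, -9/2, 5/27, 5/16, 92/3, 85/2} × {-4, -3/59, 3⋅√5}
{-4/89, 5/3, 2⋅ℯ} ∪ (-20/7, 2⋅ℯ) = (-20/7, 2⋅ℯ]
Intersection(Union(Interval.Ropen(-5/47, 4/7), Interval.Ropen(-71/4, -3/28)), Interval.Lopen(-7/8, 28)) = Union(Interval.open(-7/8, -3/28), Interval.Ropen(-5/47, 4/7))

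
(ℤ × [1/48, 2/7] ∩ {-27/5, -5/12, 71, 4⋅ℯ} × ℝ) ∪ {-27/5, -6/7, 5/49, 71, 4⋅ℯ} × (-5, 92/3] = {-27/5, -6/7, 5/49, 71, 4⋅ℯ} × (-5, 92/3]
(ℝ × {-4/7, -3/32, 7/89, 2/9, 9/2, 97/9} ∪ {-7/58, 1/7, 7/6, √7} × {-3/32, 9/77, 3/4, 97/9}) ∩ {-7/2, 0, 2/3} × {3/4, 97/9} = {-7/2, 0, 2/3} × {97/9}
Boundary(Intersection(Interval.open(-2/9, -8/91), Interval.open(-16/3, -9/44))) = {-2/9, -9/44}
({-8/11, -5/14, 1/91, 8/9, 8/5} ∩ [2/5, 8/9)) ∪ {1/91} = {1/91}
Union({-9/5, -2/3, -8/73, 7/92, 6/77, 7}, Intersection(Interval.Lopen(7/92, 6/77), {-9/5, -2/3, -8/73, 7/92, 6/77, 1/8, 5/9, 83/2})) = {-9/5, -2/3, -8/73, 7/92, 6/77, 7}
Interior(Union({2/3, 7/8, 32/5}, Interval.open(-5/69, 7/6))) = Interval.open(-5/69, 7/6)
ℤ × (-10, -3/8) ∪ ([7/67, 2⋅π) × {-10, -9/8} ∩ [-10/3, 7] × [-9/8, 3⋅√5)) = (ℤ × (-10, -3/8)) ∪ ([7/67, 2⋅π) × {-9/8})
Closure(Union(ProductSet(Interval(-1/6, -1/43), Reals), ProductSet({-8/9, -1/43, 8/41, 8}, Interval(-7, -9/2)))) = Union(ProductSet({-8/9, -1/43, 8/41, 8}, Interval(-7, -9/2)), ProductSet(Interval(-1/6, -1/43), Reals))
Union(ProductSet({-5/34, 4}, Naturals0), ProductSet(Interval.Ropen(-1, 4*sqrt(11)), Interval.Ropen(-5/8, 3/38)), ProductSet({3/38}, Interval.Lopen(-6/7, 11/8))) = Union(ProductSet({3/38}, Interval.Lopen(-6/7, 11/8)), ProductSet({-5/34, 4}, Naturals0), ProductSet(Interval.Ropen(-1, 4*sqrt(11)), Interval.Ropen(-5/8, 3/38)))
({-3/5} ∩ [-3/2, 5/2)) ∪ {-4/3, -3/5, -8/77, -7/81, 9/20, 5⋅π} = {-4/3, -3/5, -8/77, -7/81, 9/20, 5⋅π}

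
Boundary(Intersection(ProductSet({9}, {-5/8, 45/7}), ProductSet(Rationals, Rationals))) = ProductSet({9}, {-5/8, 45/7})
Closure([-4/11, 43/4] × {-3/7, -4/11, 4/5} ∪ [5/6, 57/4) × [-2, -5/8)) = ({5/6, 57/4} × [-2, -5/8]) ∪ ([5/6, 57/4] × {-2, -5/8}) ∪ ([-4/11, 43/4] × {-3/7, -4/11, 4/5}) ∪ ([5/6, 57/4) × [-2, -5/8))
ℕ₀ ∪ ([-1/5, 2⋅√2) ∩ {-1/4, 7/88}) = ℕ₀ ∪ {7/88}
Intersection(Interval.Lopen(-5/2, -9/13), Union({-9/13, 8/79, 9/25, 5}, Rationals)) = Intersection(Interval.Lopen(-5/2, -9/13), Rationals)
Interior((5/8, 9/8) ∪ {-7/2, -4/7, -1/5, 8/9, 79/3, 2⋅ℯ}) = (5/8, 9/8)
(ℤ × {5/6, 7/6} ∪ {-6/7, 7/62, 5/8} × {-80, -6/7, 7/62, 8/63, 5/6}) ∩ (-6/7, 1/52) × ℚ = {0} × {5/6, 7/6}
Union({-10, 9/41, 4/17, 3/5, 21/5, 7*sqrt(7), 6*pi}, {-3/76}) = {-10, -3/76, 9/41, 4/17, 3/5, 21/5, 7*sqrt(7), 6*pi}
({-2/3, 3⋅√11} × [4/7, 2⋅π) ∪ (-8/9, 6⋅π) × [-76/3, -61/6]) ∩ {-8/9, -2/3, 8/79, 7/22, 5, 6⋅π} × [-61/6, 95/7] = ({-2/3, 8/79, 7/22, 5} × {-61/6}) ∪ ({-2/3} × [4/7, 2⋅π))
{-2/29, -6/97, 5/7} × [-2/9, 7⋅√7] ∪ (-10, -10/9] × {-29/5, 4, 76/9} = ((-10, -10/9] × {-29/5, 4, 76/9}) ∪ ({-2/29, -6/97, 5/7} × [-2/9, 7⋅√7])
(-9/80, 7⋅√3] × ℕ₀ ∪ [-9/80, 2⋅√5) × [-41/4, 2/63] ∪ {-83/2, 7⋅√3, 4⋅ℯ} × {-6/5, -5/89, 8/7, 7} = ((-9/80, 7⋅√3] × ℕ₀) ∪ ([-9/80, 2⋅√5) × [-41/4, 2/63]) ∪ ({-83/2, 7⋅√3, 4⋅ℯ} × {-6/5, -5/89, 8/7, 7})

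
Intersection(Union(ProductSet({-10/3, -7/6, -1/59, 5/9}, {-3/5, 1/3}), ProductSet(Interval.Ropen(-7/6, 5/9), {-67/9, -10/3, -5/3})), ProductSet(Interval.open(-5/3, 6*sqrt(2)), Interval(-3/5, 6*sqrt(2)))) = ProductSet({-7/6, -1/59, 5/9}, {-3/5, 1/3})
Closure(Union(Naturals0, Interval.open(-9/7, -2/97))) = Union(Complement(Naturals0, Interval.open(-9/7, -2/97)), Interval(-9/7, -2/97), Naturals0)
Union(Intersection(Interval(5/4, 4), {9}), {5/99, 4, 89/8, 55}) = {5/99, 4, 89/8, 55}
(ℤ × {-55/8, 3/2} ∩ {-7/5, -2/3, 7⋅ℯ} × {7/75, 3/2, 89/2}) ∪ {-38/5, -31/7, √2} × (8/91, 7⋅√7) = {-38/5, -31/7, √2} × (8/91, 7⋅√7)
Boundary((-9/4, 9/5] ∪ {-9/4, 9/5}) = {-9/4, 9/5}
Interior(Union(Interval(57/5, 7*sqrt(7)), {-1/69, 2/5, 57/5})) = Interval.open(57/5, 7*sqrt(7))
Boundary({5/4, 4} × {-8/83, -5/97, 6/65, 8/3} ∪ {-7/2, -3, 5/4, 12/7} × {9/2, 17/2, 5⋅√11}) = ({5/4, 4} × {-8/83, -5/97, 6/65, 8/3}) ∪ ({-7/2, -3, 5/4, 12/7} × {9/2, 17/2, 5⋅√11})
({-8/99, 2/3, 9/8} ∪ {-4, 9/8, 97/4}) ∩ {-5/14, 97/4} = {97/4}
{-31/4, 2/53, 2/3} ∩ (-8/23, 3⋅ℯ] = {2/53, 2/3}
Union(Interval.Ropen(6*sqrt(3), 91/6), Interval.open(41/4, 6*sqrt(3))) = Interval.open(41/4, 91/6)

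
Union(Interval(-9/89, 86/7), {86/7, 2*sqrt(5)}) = Interval(-9/89, 86/7)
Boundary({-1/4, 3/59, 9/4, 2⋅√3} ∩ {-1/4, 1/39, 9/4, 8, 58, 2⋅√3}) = {-1/4, 9/4, 2⋅√3}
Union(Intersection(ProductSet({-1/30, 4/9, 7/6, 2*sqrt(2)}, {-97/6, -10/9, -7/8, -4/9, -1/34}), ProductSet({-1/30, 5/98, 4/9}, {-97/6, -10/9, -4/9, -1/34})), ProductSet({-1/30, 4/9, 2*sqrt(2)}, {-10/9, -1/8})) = Union(ProductSet({-1/30, 4/9}, {-97/6, -10/9, -4/9, -1/34}), ProductSet({-1/30, 4/9, 2*sqrt(2)}, {-10/9, -1/8}))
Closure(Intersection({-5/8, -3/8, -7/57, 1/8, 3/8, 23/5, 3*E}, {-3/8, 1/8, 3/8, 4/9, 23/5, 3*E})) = {-3/8, 1/8, 3/8, 23/5, 3*E}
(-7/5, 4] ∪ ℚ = ℚ ∪ [-7/5, 4]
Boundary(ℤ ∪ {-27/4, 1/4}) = ℤ ∪ {-27/4, 1/4}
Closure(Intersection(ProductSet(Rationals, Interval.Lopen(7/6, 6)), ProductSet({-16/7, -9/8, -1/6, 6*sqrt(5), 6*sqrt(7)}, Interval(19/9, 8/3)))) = ProductSet({-16/7, -9/8, -1/6}, Interval(19/9, 8/3))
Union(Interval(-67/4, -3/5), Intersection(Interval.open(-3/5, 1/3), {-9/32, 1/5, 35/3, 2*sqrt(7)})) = Union({-9/32, 1/5}, Interval(-67/4, -3/5))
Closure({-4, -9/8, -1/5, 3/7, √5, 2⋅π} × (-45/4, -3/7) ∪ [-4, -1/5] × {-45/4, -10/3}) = ([-4, -1/5] × {-45/4, -10/3}) ∪ ({-4, -9/8, -1/5, 3/7, √5, 2⋅π} × [-45/4, -3/7])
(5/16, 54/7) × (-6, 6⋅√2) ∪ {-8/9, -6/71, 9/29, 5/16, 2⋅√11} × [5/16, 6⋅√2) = ((5/16, 54/7) × (-6, 6⋅√2)) ∪ ({-8/9, -6/71, 9/29, 5/16, 2⋅√11} × [5/16, 6⋅√2))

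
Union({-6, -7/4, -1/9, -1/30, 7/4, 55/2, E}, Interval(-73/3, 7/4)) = Union({55/2, E}, Interval(-73/3, 7/4))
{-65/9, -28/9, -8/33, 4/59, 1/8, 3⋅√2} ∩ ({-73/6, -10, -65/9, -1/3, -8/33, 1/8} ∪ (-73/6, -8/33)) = {-65/9, -28/9, -8/33, 1/8}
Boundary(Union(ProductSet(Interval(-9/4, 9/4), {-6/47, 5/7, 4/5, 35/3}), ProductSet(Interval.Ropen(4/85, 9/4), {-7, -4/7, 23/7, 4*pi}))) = Union(ProductSet(Interval(-9/4, 9/4), {-6/47, 5/7, 4/5, 35/3}), ProductSet(Interval(4/85, 9/4), {-7, -4/7, 23/7, 4*pi}))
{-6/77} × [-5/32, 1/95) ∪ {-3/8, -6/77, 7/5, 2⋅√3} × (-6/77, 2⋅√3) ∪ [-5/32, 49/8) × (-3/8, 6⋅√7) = ([-5/32, 49/8) × (-3/8, 6⋅√7)) ∪ ({-3/8, -6/77, 7/5, 2⋅√3} × (-6/77, 2⋅√3))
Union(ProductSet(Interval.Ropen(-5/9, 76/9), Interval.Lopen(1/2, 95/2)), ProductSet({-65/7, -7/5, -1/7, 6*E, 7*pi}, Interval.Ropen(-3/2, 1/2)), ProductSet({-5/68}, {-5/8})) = Union(ProductSet({-5/68}, {-5/8}), ProductSet({-65/7, -7/5, -1/7, 6*E, 7*pi}, Interval.Ropen(-3/2, 1/2)), ProductSet(Interval.Ropen(-5/9, 76/9), Interval.Lopen(1/2, 95/2)))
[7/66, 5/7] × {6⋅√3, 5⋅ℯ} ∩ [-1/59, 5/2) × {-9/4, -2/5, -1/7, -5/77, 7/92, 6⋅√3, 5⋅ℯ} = [7/66, 5/7] × {6⋅√3, 5⋅ℯ}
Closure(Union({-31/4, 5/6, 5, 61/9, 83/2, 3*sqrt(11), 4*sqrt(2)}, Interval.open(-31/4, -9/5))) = Union({5/6, 5, 61/9, 83/2, 3*sqrt(11), 4*sqrt(2)}, Interval(-31/4, -9/5))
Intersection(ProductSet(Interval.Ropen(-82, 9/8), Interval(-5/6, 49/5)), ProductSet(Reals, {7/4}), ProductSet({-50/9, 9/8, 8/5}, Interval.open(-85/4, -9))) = EmptySet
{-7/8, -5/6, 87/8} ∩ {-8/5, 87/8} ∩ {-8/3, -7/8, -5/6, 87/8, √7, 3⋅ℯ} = {87/8}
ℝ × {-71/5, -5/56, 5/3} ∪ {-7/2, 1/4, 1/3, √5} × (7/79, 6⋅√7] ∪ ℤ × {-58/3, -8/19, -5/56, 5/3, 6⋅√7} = (ℝ × {-71/5, -5/56, 5/3}) ∪ (ℤ × {-58/3, -8/19, -5/56, 5/3, 6⋅√7}) ∪ ({-7/2, 1/4, 1/3, √5} × (7/79, 6⋅√7])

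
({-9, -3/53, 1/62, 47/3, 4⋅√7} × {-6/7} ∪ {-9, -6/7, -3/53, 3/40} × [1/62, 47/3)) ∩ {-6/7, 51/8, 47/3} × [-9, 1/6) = ({47/3} × {-6/7}) ∪ ({-6/7} × [1/62, 1/6))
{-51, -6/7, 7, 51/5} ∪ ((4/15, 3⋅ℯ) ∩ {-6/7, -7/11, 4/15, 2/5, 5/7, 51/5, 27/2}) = {-51, -6/7, 2/5, 5/7, 7, 51/5}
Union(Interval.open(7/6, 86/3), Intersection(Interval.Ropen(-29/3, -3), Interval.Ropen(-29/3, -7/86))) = Union(Interval.Ropen(-29/3, -3), Interval.open(7/6, 86/3))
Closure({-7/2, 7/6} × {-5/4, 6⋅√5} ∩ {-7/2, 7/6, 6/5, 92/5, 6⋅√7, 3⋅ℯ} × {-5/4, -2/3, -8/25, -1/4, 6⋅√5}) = {-7/2, 7/6} × {-5/4, 6⋅√5}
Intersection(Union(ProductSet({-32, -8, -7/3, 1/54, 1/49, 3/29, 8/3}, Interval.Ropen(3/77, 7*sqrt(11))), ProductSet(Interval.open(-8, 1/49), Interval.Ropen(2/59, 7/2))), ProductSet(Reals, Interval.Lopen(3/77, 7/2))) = Union(ProductSet({-32, -8, -7/3, 1/54, 1/49, 3/29, 8/3}, Interval.Lopen(3/77, 7/2)), ProductSet(Interval.open(-8, 1/49), Interval.open(3/77, 7/2)))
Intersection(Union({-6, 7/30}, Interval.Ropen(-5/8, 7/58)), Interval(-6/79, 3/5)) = Union({7/30}, Interval.Ropen(-6/79, 7/58))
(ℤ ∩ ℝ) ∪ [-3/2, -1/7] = ℤ ∪ [-3/2, -1/7]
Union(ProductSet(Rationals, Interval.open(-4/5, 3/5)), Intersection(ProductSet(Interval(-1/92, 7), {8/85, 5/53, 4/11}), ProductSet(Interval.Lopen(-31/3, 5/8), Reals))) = Union(ProductSet(Interval(-1/92, 5/8), {8/85, 5/53, 4/11}), ProductSet(Rationals, Interval.open(-4/5, 3/5)))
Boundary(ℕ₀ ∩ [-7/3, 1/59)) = {0}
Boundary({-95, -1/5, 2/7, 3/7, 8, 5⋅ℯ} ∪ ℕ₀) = {-95, -1/5, 2/7, 3/7, 5⋅ℯ} ∪ ℕ₀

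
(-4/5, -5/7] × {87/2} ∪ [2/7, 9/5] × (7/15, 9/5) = ((-4/5, -5/7] × {87/2}) ∪ ([2/7, 9/5] × (7/15, 9/5))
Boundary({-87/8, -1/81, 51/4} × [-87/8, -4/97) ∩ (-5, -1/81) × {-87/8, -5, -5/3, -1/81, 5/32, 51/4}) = ∅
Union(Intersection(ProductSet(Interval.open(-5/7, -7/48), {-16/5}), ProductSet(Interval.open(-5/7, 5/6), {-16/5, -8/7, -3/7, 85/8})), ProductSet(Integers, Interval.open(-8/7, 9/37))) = Union(ProductSet(Integers, Interval.open(-8/7, 9/37)), ProductSet(Interval.open(-5/7, -7/48), {-16/5}))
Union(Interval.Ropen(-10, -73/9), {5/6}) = Union({5/6}, Interval.Ropen(-10, -73/9))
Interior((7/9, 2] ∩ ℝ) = (7/9, 2)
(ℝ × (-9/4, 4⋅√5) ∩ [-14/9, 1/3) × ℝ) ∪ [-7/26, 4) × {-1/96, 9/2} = ([-7/26, 4) × {-1/96, 9/2}) ∪ ([-14/9, 1/3) × (-9/4, 4⋅√5))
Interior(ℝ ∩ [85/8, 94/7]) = (85/8, 94/7)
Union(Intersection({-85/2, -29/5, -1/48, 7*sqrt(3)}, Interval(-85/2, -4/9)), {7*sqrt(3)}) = {-85/2, -29/5, 7*sqrt(3)}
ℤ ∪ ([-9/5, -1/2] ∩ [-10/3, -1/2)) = ℤ ∪ [-9/5, -1/2)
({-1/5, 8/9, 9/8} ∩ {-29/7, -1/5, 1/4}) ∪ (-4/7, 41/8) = (-4/7, 41/8)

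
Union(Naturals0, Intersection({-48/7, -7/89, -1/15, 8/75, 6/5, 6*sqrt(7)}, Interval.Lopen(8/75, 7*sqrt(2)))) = Union({6/5}, Naturals0)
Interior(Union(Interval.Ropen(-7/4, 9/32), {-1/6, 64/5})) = Interval.open(-7/4, 9/32)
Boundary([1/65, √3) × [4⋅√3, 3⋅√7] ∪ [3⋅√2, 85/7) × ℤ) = ([3⋅√2, 85/7] × ℤ) ∪ ({1/65, √3} × [4⋅√3, 3⋅√7]) ∪ ([1/65, √3] × {4⋅√3, 3⋅√7})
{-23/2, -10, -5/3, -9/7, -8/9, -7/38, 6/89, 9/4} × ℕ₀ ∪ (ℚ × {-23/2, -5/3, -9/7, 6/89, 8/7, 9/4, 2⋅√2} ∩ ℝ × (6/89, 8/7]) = (ℚ × {8/7}) ∪ ({-23/2, -10, -5/3, -9/7, -8/9, -7/38, 6/89, 9/4} × ℕ₀)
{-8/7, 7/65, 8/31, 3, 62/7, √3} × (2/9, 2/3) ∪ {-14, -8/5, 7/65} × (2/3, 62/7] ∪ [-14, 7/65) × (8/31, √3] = ({-14, -8/5, 7/65} × (2/3, 62/7]) ∪ ([-14, 7/65) × (8/31, √3]) ∪ ({-8/7, 7/65, 8/31, 3, 62/7, √3} × (2/9, 2/3))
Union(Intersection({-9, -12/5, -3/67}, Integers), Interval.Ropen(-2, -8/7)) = Union({-9}, Interval.Ropen(-2, -8/7))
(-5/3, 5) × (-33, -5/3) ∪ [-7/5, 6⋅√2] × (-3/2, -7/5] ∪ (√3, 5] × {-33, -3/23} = ((-5/3, 5) × (-33, -5/3)) ∪ ((√3, 5] × {-33, -3/23}) ∪ ([-7/5, 6⋅√2] × (-3/2, -7/5])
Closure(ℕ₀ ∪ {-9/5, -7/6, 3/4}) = {-9/5, -7/6, 3/4} ∪ ℕ₀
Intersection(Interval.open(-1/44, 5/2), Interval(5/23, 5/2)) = Interval.Ropen(5/23, 5/2)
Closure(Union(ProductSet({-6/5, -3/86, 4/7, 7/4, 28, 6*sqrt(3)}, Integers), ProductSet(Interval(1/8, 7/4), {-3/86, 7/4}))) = Union(ProductSet({-6/5, -3/86, 4/7, 7/4, 28, 6*sqrt(3)}, Integers), ProductSet(Interval(1/8, 7/4), {-3/86, 7/4}))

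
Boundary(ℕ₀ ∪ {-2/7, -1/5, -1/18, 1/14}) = {-2/7, -1/5, -1/18, 1/14} ∪ ℕ₀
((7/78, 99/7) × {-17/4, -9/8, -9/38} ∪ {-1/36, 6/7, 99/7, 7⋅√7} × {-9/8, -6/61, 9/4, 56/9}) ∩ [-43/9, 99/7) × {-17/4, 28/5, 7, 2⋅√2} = (7/78, 99/7) × {-17/4}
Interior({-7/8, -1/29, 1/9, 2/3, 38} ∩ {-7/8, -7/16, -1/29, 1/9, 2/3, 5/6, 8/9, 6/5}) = ∅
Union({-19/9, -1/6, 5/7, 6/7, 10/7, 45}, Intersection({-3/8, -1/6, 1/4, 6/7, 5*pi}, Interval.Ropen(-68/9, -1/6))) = {-19/9, -3/8, -1/6, 5/7, 6/7, 10/7, 45}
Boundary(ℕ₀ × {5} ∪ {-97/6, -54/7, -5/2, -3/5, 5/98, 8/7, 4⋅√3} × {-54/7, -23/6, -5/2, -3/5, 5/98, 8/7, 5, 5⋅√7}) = (ℕ₀ × {5}) ∪ ({-97/6, -54/7, -5/2, -3/5, 5/98, 8/7, 4⋅√3} × {-54/7, -23/6, -5/2, -3/5, 5/98, 8/7, 5, 5⋅√7})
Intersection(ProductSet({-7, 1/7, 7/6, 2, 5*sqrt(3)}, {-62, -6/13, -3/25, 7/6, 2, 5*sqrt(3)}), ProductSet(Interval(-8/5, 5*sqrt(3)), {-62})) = ProductSet({1/7, 7/6, 2, 5*sqrt(3)}, {-62})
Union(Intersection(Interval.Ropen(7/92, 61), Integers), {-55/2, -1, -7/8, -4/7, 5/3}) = Union({-55/2, -1, -7/8, -4/7, 5/3}, Range(1, 61, 1))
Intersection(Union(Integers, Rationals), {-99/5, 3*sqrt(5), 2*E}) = {-99/5}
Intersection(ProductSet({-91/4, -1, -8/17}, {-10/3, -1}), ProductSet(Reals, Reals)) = ProductSet({-91/4, -1, -8/17}, {-10/3, -1})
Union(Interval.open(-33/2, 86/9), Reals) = Interval(-oo, oo)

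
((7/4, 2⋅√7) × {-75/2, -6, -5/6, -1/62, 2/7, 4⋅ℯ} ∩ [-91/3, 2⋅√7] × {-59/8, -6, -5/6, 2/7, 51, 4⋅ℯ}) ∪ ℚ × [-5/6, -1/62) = (ℚ × [-5/6, -1/62)) ∪ ((7/4, 2⋅√7) × {-6, -5/6, 2/7, 4⋅ℯ})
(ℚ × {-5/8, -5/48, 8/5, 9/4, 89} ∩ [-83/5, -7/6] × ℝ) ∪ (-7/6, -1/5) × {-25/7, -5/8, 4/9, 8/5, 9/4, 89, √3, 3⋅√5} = ((ℚ ∩ [-83/5, -7/6]) × {-5/8, -5/48, 8/5, 9/4, 89}) ∪ ((-7/6, -1/5) × {-25/7, -5/8, 4/9, 8/5, 9/4, 89, √3, 3⋅√5})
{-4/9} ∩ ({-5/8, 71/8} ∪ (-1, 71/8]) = {-4/9}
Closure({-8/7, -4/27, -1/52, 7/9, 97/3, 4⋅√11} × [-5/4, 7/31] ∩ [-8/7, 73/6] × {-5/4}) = {-8/7, -4/27, -1/52, 7/9} × {-5/4}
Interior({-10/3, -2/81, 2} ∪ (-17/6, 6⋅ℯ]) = (-17/6, 6⋅ℯ)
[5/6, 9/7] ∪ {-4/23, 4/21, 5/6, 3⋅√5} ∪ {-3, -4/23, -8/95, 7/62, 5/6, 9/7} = {-3, -4/23, -8/95, 7/62, 4/21, 3⋅√5} ∪ [5/6, 9/7]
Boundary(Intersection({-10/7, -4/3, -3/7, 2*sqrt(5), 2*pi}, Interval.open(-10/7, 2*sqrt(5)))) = {-4/3, -3/7}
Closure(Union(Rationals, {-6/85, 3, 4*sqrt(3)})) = Reals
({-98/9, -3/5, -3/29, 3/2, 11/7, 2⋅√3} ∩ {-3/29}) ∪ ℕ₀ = {-3/29} ∪ ℕ₀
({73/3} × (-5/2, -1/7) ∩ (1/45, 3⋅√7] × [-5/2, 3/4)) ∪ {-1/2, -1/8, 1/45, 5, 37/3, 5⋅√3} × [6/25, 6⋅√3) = {-1/2, -1/8, 1/45, 5, 37/3, 5⋅√3} × [6/25, 6⋅√3)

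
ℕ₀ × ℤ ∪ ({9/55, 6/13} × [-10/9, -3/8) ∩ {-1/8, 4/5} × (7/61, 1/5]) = ℕ₀ × ℤ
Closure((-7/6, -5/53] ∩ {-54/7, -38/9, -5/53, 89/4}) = {-5/53}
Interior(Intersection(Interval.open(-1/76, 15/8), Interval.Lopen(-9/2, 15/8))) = Interval.open(-1/76, 15/8)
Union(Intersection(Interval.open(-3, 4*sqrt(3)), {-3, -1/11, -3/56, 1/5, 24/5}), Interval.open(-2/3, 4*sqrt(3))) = Interval.open(-2/3, 4*sqrt(3))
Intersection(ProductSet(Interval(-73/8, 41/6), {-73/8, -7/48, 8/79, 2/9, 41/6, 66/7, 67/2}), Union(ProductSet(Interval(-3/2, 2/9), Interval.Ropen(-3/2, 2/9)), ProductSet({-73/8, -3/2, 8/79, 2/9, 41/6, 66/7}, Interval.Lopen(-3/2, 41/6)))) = Union(ProductSet({-73/8, -3/2, 8/79, 2/9, 41/6}, {-7/48, 8/79, 2/9, 41/6}), ProductSet(Interval(-3/2, 2/9), {-7/48, 8/79}))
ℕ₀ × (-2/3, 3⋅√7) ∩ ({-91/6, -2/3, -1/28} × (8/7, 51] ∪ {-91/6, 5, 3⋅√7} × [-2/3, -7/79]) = {5} × (-2/3, -7/79]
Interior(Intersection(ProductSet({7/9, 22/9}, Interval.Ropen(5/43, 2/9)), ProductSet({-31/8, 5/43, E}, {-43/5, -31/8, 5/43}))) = EmptySet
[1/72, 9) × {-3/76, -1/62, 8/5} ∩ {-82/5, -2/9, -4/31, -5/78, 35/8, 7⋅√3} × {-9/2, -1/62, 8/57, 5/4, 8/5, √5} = {35/8} × {-1/62, 8/5}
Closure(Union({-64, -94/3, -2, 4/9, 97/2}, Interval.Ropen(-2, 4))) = Union({-64, -94/3, 97/2}, Interval(-2, 4))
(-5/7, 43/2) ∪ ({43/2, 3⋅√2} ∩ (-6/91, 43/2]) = (-5/7, 43/2]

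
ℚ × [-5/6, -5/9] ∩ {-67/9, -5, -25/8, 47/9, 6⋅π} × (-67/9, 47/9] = {-67/9, -5, -25/8, 47/9} × [-5/6, -5/9]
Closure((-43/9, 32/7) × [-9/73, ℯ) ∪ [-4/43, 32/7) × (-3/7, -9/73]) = ({-43/9, 32/7} × [-9/73, ℯ]) ∪ ({-4/43, 32/7} × [-3/7, -9/73]) ∪ ([-43/9, 32/7] × {-9/73, ℯ}) ∪ ([-4/43, 32/7] × {-3/7, -9/73}) ∪ ((-43/9, 32/7) × [-9/73, ℯ)) ∪ ([-4/43, 32/7) × (-3/7, -9/73])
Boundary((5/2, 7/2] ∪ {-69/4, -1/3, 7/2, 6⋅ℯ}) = {-69/4, -1/3, 5/2, 7/2, 6⋅ℯ}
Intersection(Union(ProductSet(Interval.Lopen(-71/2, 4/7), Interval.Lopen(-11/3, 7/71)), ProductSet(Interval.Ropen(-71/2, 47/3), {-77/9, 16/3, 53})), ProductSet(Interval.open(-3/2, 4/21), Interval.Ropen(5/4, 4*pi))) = ProductSet(Interval.open(-3/2, 4/21), {16/3})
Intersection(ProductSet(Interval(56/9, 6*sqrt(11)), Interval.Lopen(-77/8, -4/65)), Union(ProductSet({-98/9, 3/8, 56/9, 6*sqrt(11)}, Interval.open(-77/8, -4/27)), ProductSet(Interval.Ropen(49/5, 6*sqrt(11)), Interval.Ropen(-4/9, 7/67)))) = Union(ProductSet({56/9, 6*sqrt(11)}, Interval.open(-77/8, -4/27)), ProductSet(Interval.Ropen(49/5, 6*sqrt(11)), Interval(-4/9, -4/65)))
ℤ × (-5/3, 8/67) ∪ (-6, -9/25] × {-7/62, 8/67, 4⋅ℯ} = (ℤ × (-5/3, 8/67)) ∪ ((-6, -9/25] × {-7/62, 8/67, 4⋅ℯ})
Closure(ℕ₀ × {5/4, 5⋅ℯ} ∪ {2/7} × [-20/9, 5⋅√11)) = (ℕ₀ × {5/4, 5⋅ℯ}) ∪ ({2/7} × [-20/9, 5⋅√11])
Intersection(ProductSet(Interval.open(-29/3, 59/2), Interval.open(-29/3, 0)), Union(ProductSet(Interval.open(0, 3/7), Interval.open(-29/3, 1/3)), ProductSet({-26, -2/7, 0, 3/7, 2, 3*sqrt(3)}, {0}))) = ProductSet(Interval.open(0, 3/7), Interval.open(-29/3, 0))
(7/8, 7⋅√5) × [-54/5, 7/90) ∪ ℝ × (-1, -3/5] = (ℝ × (-1, -3/5]) ∪ ((7/8, 7⋅√5) × [-54/5, 7/90))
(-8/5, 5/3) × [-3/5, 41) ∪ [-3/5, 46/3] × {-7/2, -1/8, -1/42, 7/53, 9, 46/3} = ((-8/5, 5/3) × [-3/5, 41)) ∪ ([-3/5, 46/3] × {-7/2, -1/8, -1/42, 7/53, 9, 46/3})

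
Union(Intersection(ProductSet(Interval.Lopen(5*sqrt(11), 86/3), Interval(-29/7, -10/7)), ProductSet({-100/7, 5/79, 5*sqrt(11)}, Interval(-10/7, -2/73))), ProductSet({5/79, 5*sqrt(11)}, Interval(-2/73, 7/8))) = ProductSet({5/79, 5*sqrt(11)}, Interval(-2/73, 7/8))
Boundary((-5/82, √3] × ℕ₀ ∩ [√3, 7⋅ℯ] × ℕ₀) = {√3} × ℕ₀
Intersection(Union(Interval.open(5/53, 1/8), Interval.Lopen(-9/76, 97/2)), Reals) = Interval.Lopen(-9/76, 97/2)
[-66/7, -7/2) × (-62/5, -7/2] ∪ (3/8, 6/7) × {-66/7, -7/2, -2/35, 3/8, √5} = ([-66/7, -7/2) × (-62/5, -7/2]) ∪ ((3/8, 6/7) × {-66/7, -7/2, -2/35, 3/8, √5})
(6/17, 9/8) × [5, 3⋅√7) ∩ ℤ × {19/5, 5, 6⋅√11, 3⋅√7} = {1} × {5}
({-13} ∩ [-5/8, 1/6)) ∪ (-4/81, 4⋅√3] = (-4/81, 4⋅√3]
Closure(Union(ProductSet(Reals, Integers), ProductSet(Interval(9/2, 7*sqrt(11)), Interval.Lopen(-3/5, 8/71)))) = Union(ProductSet(Interval(-oo, oo), Integers), ProductSet(Interval(9/2, 7*sqrt(11)), Interval(-3/5, 8/71)))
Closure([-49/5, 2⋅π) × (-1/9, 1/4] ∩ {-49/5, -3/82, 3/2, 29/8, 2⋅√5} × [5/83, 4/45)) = {-49/5, -3/82, 3/2, 29/8, 2⋅√5} × [5/83, 4/45]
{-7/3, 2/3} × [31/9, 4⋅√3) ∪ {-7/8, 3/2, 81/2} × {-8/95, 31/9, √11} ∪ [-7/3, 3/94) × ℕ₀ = ([-7/3, 3/94) × ℕ₀) ∪ ({-7/8, 3/2, 81/2} × {-8/95, 31/9, √11}) ∪ ({-7/3, 2/3} × [31/9, 4⋅√3))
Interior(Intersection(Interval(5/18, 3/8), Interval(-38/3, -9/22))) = EmptySet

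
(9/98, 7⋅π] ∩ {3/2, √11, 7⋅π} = {3/2, √11, 7⋅π}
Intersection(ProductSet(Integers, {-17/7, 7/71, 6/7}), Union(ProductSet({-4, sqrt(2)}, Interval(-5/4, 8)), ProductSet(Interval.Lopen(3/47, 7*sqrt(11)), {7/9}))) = ProductSet({-4}, {7/71, 6/7})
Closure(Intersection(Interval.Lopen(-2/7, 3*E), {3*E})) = {3*E}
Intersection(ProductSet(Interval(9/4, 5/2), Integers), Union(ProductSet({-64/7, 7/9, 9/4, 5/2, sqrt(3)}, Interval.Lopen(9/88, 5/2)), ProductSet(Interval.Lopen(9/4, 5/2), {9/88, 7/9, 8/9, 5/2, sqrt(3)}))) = ProductSet({9/4, 5/2}, Range(1, 3, 1))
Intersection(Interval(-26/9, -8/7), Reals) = Interval(-26/9, -8/7)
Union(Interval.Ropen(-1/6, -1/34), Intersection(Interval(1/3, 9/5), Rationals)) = Union(Intersection(Interval(1/3, 9/5), Rationals), Interval.Ropen(-1/6, -1/34))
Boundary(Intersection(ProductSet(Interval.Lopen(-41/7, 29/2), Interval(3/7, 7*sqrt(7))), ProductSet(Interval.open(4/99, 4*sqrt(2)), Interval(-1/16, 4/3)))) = Union(ProductSet({4/99, 4*sqrt(2)}, Interval(3/7, 4/3)), ProductSet(Interval(4/99, 4*sqrt(2)), {3/7, 4/3}))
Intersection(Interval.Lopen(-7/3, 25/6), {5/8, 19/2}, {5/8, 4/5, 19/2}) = {5/8}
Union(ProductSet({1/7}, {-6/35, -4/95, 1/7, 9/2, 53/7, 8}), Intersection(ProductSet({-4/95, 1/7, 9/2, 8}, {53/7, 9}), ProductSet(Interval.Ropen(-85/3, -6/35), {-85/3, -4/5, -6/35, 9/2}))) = ProductSet({1/7}, {-6/35, -4/95, 1/7, 9/2, 53/7, 8})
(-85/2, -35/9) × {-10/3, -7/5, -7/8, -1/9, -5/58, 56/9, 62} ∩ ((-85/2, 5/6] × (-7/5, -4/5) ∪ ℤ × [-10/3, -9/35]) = ((-85/2, -35/9) × {-7/8}) ∪ ({-42, -41, …, -4} × {-10/3, -7/5, -7/8})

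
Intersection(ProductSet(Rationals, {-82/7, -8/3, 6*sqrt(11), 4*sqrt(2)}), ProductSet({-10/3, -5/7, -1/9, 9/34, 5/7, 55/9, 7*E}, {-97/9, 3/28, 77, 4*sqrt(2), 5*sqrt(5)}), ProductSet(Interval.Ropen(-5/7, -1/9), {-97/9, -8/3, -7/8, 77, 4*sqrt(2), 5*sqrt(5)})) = ProductSet({-5/7}, {4*sqrt(2)})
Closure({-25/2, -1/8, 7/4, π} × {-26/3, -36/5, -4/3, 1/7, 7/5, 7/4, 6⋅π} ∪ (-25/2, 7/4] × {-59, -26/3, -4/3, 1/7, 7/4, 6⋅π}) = ([-25/2, 7/4] × {-59, -26/3, -4/3, 1/7, 7/4, 6⋅π}) ∪ ({-25/2, -1/8, 7/4, π} × {-26/3, -36/5, -4/3, 1/7, 7/5, 7/4, 6⋅π})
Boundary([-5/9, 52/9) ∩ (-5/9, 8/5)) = {-5/9, 8/5}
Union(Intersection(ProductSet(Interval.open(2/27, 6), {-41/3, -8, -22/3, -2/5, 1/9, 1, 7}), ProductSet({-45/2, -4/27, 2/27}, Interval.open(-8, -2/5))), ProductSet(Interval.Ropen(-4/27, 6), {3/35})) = ProductSet(Interval.Ropen(-4/27, 6), {3/35})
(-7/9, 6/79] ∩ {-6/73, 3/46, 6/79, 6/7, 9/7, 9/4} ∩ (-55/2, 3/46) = {-6/73}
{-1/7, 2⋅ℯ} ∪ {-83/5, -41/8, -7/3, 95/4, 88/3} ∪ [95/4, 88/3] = {-83/5, -41/8, -7/3, -1/7, 2⋅ℯ} ∪ [95/4, 88/3]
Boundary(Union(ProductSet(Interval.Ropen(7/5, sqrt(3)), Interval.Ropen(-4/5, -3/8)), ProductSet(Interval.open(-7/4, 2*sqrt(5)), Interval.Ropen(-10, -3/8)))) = Union(ProductSet({-7/4, 2*sqrt(5)}, Interval(-10, -3/8)), ProductSet(Interval(-7/4, 2*sqrt(5)), {-10, -3/8}))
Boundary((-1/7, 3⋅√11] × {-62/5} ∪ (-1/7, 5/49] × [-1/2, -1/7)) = ({-1/7, 5/49} × [-1/2, -1/7]) ∪ ([-1/7, 5/49] × {-1/2, -1/7}) ∪ ([-1/7, 3⋅√11] × {-62/5})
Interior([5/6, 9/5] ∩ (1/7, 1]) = (5/6, 1)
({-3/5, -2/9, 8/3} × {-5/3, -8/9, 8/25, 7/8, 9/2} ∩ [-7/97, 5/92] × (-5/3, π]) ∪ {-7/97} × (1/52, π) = {-7/97} × (1/52, π)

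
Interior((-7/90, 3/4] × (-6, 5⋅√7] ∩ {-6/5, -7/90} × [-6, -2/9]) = ∅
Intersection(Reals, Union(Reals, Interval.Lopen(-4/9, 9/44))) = Reals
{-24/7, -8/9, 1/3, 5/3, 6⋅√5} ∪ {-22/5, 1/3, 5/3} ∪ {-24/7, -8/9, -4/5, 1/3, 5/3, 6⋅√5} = {-22/5, -24/7, -8/9, -4/5, 1/3, 5/3, 6⋅√5}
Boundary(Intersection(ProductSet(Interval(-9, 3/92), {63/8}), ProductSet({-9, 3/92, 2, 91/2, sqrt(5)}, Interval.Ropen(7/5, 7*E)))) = ProductSet({-9, 3/92}, {63/8})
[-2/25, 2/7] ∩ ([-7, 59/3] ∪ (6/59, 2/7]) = [-2/25, 2/7]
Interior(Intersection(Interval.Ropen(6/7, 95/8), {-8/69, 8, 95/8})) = EmptySet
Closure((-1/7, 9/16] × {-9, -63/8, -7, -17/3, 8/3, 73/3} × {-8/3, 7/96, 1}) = [-1/7, 9/16] × {-9, -63/8, -7, -17/3, 8/3, 73/3} × {-8/3, 7/96, 1}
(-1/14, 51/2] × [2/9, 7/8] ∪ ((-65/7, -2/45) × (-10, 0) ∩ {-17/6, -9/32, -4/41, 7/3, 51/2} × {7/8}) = (-1/14, 51/2] × [2/9, 7/8]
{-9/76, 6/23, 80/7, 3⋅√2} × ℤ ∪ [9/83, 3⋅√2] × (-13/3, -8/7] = ({-9/76, 6/23, 80/7, 3⋅√2} × ℤ) ∪ ([9/83, 3⋅√2] × (-13/3, -8/7])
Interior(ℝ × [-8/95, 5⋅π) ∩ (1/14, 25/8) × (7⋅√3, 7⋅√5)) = (1/14, 25/8) × (7⋅√3, 7⋅√5)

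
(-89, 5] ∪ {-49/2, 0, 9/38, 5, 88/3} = (-89, 5] ∪ {88/3}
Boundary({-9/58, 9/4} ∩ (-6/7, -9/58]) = {-9/58}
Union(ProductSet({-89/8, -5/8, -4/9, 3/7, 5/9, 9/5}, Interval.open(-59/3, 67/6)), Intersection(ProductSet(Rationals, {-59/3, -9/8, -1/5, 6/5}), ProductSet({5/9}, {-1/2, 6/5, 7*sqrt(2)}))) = ProductSet({-89/8, -5/8, -4/9, 3/7, 5/9, 9/5}, Interval.open(-59/3, 67/6))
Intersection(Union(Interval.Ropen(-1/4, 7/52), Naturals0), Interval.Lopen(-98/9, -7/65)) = Interval(-1/4, -7/65)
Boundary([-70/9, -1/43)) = {-70/9, -1/43}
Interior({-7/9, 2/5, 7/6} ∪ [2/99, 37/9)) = (2/99, 37/9)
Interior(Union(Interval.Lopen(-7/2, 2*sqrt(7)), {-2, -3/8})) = Interval.open(-7/2, 2*sqrt(7))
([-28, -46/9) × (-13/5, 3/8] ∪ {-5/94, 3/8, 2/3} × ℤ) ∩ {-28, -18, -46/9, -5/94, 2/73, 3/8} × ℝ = ({-5/94, 3/8} × ℤ) ∪ ({-28, -18} × (-13/5, 3/8])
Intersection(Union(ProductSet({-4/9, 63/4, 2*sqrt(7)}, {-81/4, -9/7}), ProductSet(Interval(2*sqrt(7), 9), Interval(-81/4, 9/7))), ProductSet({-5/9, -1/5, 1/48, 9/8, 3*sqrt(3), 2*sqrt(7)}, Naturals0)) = ProductSet({2*sqrt(7)}, Range(0, 2, 1))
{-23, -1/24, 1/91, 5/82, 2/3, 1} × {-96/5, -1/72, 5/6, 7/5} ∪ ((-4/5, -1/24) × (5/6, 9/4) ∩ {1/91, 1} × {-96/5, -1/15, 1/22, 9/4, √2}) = {-23, -1/24, 1/91, 5/82, 2/3, 1} × {-96/5, -1/72, 5/6, 7/5}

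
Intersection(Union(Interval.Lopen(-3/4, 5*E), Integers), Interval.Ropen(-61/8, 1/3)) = Union(Interval.open(-3/4, 1/3), Range(-7, 1, 1))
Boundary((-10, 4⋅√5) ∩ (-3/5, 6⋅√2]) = {-3/5, 6⋅√2}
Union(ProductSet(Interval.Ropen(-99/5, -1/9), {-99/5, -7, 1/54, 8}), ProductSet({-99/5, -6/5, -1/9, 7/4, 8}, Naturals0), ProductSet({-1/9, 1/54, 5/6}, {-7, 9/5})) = Union(ProductSet({-1/9, 1/54, 5/6}, {-7, 9/5}), ProductSet({-99/5, -6/5, -1/9, 7/4, 8}, Naturals0), ProductSet(Interval.Ropen(-99/5, -1/9), {-99/5, -7, 1/54, 8}))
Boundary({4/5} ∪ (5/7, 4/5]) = {5/7, 4/5}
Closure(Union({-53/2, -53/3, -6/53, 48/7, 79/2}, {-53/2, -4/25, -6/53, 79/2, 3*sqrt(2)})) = {-53/2, -53/3, -4/25, -6/53, 48/7, 79/2, 3*sqrt(2)}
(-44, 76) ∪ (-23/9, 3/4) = (-44, 76)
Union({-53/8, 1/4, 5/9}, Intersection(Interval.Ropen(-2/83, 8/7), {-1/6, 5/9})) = {-53/8, 1/4, 5/9}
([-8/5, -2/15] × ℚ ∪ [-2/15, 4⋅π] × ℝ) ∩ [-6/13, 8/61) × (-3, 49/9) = ([-2/15, 8/61) × (-3, 49/9)) ∪ ([-6/13, -2/15] × (ℚ ∩ (-3, 49/9)))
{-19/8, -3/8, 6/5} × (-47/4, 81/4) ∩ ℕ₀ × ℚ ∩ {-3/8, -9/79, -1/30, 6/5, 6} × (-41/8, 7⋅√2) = ∅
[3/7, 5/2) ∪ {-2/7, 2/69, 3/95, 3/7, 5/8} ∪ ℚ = ℚ ∪ [3/7, 5/2]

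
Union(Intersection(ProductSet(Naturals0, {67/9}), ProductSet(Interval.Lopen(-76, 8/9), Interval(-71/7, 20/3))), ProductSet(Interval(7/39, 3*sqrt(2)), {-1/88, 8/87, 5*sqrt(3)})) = ProductSet(Interval(7/39, 3*sqrt(2)), {-1/88, 8/87, 5*sqrt(3)})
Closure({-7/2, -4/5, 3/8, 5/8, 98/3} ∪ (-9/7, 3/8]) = {-7/2, 5/8, 98/3} ∪ [-9/7, 3/8]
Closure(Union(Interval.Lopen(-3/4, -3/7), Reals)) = Interval(-oo, oo)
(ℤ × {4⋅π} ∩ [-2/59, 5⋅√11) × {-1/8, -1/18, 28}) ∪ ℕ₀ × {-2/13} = ℕ₀ × {-2/13}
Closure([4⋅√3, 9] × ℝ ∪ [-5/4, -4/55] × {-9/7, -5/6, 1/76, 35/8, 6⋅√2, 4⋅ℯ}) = ([4⋅√3, 9] × ℝ) ∪ ([-5/4, -4/55] × {-9/7, -5/6, 1/76, 35/8, 6⋅√2, 4⋅ℯ})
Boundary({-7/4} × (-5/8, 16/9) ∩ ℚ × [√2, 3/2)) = {-7/4} × [√2, 3/2]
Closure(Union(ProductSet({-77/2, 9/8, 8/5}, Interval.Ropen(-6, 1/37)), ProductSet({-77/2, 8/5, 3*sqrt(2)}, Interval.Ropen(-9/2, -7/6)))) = Union(ProductSet({-77/2, 9/8, 8/5}, Interval(-6, 1/37)), ProductSet({-77/2, 8/5, 3*sqrt(2)}, Interval(-9/2, -7/6)))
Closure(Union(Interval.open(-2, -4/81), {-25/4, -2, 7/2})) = Union({-25/4, 7/2}, Interval(-2, -4/81))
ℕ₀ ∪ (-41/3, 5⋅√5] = (-41/3, 5⋅√5] ∪ ℕ₀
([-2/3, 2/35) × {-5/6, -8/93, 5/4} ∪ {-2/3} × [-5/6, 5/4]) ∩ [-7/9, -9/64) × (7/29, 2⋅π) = ({-2/3} × (7/29, 5/4]) ∪ ([-2/3, -9/64) × {5/4})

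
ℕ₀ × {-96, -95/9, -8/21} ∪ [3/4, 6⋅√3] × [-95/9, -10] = (ℕ₀ × {-96, -95/9, -8/21}) ∪ ([3/4, 6⋅√3] × [-95/9, -10])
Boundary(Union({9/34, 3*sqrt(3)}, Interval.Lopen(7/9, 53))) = {9/34, 7/9, 53}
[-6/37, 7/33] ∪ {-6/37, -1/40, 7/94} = [-6/37, 7/33]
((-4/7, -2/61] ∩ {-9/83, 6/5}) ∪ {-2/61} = {-9/83, -2/61}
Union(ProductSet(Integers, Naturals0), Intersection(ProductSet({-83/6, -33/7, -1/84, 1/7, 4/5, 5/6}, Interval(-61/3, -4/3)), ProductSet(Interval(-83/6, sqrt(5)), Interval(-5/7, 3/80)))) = ProductSet(Integers, Naturals0)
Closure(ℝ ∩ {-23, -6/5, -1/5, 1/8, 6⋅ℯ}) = {-23, -6/5, -1/5, 1/8, 6⋅ℯ}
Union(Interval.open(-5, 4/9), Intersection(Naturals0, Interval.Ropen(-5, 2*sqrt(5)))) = Union(Interval.open(-5, 4/9), Range(0, 5, 1))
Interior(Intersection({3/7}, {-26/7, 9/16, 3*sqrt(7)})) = EmptySet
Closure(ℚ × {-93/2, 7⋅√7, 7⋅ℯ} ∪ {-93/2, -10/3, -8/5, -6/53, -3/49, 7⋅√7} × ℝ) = (ℝ × {-93/2, 7⋅√7, 7⋅ℯ}) ∪ ({-93/2, -10/3, -8/5, -6/53, -3/49, 7⋅√7} × ℝ)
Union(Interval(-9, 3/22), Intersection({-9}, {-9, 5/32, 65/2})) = Interval(-9, 3/22)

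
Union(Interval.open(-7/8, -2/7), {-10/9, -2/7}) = Union({-10/9}, Interval.Lopen(-7/8, -2/7))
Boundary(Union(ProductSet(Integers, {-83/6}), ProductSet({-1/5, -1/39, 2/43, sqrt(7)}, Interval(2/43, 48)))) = Union(ProductSet({-1/5, -1/39, 2/43, sqrt(7)}, Interval(2/43, 48)), ProductSet(Integers, {-83/6}))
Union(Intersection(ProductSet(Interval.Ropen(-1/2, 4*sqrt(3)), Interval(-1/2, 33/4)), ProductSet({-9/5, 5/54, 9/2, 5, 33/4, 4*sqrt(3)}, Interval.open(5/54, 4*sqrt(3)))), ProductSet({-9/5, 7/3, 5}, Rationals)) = Union(ProductSet({-9/5, 7/3, 5}, Rationals), ProductSet({5/54, 9/2, 5}, Interval.open(5/54, 4*sqrt(3))))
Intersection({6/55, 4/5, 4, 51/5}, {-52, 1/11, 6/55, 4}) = {6/55, 4}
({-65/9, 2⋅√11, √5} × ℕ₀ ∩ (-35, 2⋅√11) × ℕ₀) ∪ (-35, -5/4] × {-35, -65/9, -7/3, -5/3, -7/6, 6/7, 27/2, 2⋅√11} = ({-65/9, √5} × ℕ₀) ∪ ((-35, -5/4] × {-35, -65/9, -7/3, -5/3, -7/6, 6/7, 27/2, 2⋅√11})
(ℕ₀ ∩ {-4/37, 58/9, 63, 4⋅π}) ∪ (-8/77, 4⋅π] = (-8/77, 4⋅π] ∪ {63}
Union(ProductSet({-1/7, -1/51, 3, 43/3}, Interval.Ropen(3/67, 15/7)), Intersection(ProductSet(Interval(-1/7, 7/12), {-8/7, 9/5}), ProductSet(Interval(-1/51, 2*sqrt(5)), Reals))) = Union(ProductSet({-1/7, -1/51, 3, 43/3}, Interval.Ropen(3/67, 15/7)), ProductSet(Interval(-1/51, 7/12), {-8/7, 9/5}))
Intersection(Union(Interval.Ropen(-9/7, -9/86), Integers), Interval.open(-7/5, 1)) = Union(Interval.Ropen(-9/7, -9/86), Range(-1, 1, 1))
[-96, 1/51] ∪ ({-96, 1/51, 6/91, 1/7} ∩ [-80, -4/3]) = [-96, 1/51]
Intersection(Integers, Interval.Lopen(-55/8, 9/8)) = Range(-6, 2, 1)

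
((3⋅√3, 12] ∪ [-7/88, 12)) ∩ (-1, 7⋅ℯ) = [-7/88, 12]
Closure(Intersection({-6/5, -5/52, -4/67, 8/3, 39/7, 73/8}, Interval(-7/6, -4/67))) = {-5/52, -4/67}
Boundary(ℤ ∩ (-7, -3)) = {-6, -5, -4}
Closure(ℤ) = ℤ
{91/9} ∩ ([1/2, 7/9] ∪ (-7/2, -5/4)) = ∅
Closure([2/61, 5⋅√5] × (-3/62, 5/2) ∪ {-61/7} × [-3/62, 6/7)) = ({-61/7} × [-3/62, 6/7]) ∪ ([2/61, 5⋅√5] × [-3/62, 5/2])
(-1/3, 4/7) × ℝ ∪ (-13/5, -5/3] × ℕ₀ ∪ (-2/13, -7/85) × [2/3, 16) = ((-13/5, -5/3] × ℕ₀) ∪ ((-1/3, 4/7) × ℝ)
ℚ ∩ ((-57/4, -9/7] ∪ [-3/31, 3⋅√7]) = (ℚ ∩ (-57/4, -9/7]) ∪ (ℚ ∩ [-3/31, 3⋅√7])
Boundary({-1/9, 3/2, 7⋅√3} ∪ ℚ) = ℝ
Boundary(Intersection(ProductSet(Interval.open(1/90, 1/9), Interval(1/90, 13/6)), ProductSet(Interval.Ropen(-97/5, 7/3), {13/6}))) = ProductSet(Interval(1/90, 1/9), {13/6})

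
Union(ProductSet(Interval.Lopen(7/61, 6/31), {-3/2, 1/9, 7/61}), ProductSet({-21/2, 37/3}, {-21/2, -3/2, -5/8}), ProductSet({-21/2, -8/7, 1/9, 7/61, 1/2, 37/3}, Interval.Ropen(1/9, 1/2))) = Union(ProductSet({-21/2, 37/3}, {-21/2, -3/2, -5/8}), ProductSet({-21/2, -8/7, 1/9, 7/61, 1/2, 37/3}, Interval.Ropen(1/9, 1/2)), ProductSet(Interval.Lopen(7/61, 6/31), {-3/2, 1/9, 7/61}))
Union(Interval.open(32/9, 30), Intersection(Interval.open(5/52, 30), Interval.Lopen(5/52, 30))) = Interval.open(5/52, 30)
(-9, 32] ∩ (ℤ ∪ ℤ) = {-8, -7, …, 32}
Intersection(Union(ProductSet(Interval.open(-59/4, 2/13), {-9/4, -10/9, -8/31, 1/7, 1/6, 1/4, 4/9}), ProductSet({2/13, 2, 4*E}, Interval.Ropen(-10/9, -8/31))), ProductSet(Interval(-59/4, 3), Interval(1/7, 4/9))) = ProductSet(Interval.open(-59/4, 2/13), {1/7, 1/6, 1/4, 4/9})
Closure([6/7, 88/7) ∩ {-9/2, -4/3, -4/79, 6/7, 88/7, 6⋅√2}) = {6/7, 6⋅√2}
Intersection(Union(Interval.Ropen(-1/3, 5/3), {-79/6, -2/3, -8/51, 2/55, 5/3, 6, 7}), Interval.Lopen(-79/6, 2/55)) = Union({-2/3}, Interval(-1/3, 2/55))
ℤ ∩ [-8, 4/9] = {-8, -7, …, 0}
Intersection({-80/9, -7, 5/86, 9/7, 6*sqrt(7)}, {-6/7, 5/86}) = {5/86}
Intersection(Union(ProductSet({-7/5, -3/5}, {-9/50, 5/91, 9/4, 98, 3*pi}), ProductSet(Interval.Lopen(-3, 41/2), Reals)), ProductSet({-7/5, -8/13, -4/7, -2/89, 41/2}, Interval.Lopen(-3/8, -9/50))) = ProductSet({-7/5, -8/13, -4/7, -2/89, 41/2}, Interval.Lopen(-3/8, -9/50))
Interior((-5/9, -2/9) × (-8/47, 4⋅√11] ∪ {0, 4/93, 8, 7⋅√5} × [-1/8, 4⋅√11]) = (-5/9, -2/9) × (-8/47, 4⋅√11)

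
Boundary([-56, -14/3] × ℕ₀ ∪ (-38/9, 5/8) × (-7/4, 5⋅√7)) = ({-38/9, 5/8} × [-7/4, 5⋅√7]) ∪ ([-38/9, 5/8] × {-7/4, 5⋅√7}) ∪ ([-56, -14/3] × (ℕ₀ ∪ (ℕ₀ \ (-7/4, 5⋅√7))))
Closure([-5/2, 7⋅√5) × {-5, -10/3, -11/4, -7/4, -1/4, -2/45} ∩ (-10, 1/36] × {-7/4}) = [-5/2, 1/36] × {-7/4}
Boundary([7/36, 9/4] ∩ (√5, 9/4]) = {9/4, √5}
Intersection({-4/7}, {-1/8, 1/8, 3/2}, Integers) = EmptySet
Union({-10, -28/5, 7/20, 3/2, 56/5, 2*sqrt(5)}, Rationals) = Union({2*sqrt(5)}, Rationals)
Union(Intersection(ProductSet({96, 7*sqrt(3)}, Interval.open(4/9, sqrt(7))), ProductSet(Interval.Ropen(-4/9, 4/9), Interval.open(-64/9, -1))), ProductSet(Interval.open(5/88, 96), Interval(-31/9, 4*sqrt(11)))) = ProductSet(Interval.open(5/88, 96), Interval(-31/9, 4*sqrt(11)))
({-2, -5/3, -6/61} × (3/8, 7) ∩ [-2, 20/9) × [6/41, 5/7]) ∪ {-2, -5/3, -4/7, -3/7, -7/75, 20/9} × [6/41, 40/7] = ({-2, -5/3, -6/61} × (3/8, 5/7]) ∪ ({-2, -5/3, -4/7, -3/7, -7/75, 20/9} × [6/41, 40/7])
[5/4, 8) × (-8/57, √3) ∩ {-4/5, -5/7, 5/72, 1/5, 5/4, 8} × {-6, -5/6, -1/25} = {5/4} × {-1/25}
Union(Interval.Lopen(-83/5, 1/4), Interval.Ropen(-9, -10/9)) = Interval.Lopen(-83/5, 1/4)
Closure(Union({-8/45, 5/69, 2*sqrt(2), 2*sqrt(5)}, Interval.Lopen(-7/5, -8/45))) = Union({5/69, 2*sqrt(2), 2*sqrt(5)}, Interval(-7/5, -8/45))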